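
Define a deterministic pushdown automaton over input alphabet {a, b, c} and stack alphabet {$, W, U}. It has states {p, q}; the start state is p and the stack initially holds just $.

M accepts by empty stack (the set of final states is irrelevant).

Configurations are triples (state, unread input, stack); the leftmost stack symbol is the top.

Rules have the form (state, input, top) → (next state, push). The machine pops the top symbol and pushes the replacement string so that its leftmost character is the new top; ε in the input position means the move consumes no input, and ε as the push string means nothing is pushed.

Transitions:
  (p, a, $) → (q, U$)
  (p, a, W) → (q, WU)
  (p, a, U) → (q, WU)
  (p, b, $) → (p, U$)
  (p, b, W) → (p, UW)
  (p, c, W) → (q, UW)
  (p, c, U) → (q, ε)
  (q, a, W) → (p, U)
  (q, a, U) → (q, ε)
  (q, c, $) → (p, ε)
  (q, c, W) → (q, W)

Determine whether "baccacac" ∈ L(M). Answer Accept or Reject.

Accept

(p, baccacac, $)
  read b, top $: go to p, push U$ → (p, accacac, U$)
  read a, top U: go to q, push WU → (q, ccacac, WU$)
  read c, top W: go to q, push W → (q, cacac, WU$)
  read c, top W: go to q, push W → (q, acac, WU$)
  read a, top W: go to p, push U → (p, cac, UU$)
  read c, top U: go to q, push ε → (q, ac, U$)
  read a, top U: go to q, push ε → (q, c, $)
  read c, top $: go to p, push ε → (p, ε, ε)
All input consumed and the stack is empty.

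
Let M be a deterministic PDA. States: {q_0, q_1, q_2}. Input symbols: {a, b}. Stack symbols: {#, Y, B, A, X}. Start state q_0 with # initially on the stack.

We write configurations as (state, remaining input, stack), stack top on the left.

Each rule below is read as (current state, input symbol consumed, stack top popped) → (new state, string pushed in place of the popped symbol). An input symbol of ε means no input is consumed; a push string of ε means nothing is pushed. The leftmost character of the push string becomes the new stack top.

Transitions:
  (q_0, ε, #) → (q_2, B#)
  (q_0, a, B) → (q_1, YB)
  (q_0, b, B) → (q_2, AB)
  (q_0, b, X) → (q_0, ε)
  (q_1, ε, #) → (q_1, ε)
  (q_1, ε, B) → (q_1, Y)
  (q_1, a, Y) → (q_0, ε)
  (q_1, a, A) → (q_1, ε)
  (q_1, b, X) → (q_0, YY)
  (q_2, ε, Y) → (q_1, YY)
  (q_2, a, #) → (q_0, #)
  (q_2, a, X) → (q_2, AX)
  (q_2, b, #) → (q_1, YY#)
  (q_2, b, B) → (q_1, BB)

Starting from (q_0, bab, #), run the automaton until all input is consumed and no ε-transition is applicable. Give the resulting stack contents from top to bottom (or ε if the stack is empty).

(q_0, bab, #)
  ε-move, top #: go to q_2, push B# → (q_2, bab, B#)
  read b, top B: go to q_1, push BB → (q_1, ab, BB#)
  ε-move, top B: go to q_1, push Y → (q_1, ab, YB#)
  read a, top Y: go to q_0, push ε → (q_0, b, B#)
  read b, top B: go to q_2, push AB → (q_2, ε, AB#)
All input consumed in state q_2 with stack AB#.

AB#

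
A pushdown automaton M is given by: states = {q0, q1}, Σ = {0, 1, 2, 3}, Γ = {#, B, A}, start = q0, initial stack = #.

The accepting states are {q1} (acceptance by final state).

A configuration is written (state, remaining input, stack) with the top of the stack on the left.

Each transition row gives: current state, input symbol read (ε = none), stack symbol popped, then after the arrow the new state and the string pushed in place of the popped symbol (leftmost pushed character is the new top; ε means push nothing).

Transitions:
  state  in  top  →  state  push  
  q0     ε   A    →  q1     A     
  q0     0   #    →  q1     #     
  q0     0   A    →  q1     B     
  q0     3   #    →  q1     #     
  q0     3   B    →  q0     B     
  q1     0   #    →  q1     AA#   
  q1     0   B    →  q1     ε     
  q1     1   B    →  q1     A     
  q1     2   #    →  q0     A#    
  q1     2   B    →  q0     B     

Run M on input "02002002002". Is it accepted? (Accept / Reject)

One accepting computation: (q0, 02002002002, #) ⊢ (q1, 2002002002, #) ⊢ (q0, 002002002, A#) ⊢ (q1, 02002002, B#) ⊢ (q1, 2002002, #) ⊢ (q0, 002002, A#) ⊢ (q1, 02002, B#) ⊢ (q1, 2002, #) ⊢ (q0, 002, A#) ⊢ (q1, 02, B#) ⊢ (q1, 2, #) ⊢ (q0, ε, A#) ⊢ (q1, ε, A#)
All input consumed and state q1 ∈ F.

Accept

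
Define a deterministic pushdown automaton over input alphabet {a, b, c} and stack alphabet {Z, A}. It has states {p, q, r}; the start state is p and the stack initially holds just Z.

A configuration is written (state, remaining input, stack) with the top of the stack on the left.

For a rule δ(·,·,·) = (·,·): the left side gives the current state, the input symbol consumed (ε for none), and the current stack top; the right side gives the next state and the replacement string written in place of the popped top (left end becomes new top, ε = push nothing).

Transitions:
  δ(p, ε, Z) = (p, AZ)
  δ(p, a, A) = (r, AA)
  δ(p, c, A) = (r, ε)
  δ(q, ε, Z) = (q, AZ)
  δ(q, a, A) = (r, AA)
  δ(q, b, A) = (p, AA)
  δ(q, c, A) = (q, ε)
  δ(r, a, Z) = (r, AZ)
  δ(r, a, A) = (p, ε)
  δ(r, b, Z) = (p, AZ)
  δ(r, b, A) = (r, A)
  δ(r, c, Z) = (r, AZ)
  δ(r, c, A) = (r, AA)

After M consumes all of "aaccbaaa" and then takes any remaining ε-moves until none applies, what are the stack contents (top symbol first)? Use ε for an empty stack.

(p, aaccbaaa, Z) ⊢ (p, aaccbaaa, AZ) ⊢ (r, accbaaa, AAZ) ⊢ (p, ccbaaa, AZ) ⊢ (r, cbaaa, Z) ⊢ (r, baaa, AZ) ⊢ (r, aaa, AZ) ⊢ (p, aa, Z) ⊢ (p, aa, AZ) ⊢ (r, a, AAZ) ⊢ (p, ε, AZ)
All input consumed in state p with stack AZ.

AZ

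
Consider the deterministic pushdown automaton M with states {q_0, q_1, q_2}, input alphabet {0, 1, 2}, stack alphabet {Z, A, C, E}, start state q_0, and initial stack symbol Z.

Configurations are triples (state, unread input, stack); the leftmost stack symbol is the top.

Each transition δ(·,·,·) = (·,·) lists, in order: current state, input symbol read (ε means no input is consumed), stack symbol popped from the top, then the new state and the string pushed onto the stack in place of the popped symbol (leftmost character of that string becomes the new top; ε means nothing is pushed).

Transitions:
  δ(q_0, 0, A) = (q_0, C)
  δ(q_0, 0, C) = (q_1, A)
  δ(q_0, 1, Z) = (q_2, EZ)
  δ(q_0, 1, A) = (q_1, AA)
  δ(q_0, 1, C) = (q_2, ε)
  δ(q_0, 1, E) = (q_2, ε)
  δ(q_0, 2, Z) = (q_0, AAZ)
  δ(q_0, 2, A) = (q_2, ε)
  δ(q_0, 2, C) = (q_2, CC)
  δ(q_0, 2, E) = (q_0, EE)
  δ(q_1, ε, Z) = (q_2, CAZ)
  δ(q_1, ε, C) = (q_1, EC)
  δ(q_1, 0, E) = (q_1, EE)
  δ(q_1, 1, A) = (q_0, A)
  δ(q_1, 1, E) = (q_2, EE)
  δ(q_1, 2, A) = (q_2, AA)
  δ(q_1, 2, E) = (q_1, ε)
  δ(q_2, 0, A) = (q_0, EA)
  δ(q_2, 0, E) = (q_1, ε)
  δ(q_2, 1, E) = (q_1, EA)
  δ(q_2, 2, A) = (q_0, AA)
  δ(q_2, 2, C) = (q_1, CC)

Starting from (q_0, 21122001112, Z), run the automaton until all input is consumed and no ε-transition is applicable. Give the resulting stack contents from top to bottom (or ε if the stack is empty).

AAAZ

(q_0, 21122001112, Z)
  read 2, top Z: go to q_0, push AAZ → (q_0, 1122001112, AAZ)
  read 1, top A: go to q_1, push AA → (q_1, 122001112, AAAZ)
  read 1, top A: go to q_0, push A → (q_0, 22001112, AAAZ)
  read 2, top A: go to q_2, push ε → (q_2, 2001112, AAZ)
  read 2, top A: go to q_0, push AA → (q_0, 001112, AAAZ)
  read 0, top A: go to q_0, push C → (q_0, 01112, CAAZ)
  read 0, top C: go to q_1, push A → (q_1, 1112, AAAZ)
  read 1, top A: go to q_0, push A → (q_0, 112, AAAZ)
  read 1, top A: go to q_1, push AA → (q_1, 12, AAAAZ)
  read 1, top A: go to q_0, push A → (q_0, 2, AAAAZ)
  read 2, top A: go to q_2, push ε → (q_2, ε, AAAZ)
All input consumed in state q_2 with stack AAAZ.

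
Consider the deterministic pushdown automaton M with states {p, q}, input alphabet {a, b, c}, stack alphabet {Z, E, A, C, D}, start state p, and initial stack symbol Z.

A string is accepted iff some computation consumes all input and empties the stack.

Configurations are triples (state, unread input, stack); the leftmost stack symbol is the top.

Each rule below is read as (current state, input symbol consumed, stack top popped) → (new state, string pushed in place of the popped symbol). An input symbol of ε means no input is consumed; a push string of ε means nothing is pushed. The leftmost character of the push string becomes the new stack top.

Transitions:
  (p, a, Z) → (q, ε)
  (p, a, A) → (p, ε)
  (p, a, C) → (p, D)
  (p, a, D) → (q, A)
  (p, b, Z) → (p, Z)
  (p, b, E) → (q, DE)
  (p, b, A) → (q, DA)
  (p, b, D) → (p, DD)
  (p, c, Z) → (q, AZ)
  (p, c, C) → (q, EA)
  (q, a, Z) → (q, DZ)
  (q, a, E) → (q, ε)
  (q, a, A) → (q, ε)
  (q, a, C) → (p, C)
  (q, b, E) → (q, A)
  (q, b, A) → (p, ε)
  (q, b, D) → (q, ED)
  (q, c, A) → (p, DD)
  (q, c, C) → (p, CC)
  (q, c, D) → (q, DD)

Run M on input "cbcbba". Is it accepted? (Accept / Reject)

(p, cbcbba, Z) ⊢ (q, bcbba, AZ) ⊢ (p, cbba, Z) ⊢ (q, bba, AZ) ⊢ (p, ba, Z) ⊢ (p, a, Z) ⊢ (q, ε, ε)
All input consumed and the stack is empty.

Accept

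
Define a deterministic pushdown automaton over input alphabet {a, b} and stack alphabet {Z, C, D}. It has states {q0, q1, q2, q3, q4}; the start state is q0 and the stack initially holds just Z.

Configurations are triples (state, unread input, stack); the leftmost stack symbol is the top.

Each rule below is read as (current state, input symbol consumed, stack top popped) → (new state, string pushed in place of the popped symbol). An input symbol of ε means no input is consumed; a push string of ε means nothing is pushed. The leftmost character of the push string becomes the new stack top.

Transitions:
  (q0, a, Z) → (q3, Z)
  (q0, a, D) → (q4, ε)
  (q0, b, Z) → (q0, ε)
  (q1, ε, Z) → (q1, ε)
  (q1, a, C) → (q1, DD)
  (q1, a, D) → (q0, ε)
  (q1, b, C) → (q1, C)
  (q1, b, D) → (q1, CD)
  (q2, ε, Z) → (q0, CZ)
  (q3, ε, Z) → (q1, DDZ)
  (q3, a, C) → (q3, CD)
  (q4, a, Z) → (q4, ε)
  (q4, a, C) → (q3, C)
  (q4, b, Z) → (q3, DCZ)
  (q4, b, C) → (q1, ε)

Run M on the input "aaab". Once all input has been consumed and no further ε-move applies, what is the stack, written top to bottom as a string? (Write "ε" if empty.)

(q0, aaab, Z)
  read a, top Z: go to q3, push Z → (q3, aab, Z)
  ε-move, top Z: go to q1, push DDZ → (q1, aab, DDZ)
  read a, top D: go to q0, push ε → (q0, ab, DZ)
  read a, top D: go to q4, push ε → (q4, b, Z)
  read b, top Z: go to q3, push DCZ → (q3, ε, DCZ)
All input consumed in state q3 with stack DCZ.

DCZ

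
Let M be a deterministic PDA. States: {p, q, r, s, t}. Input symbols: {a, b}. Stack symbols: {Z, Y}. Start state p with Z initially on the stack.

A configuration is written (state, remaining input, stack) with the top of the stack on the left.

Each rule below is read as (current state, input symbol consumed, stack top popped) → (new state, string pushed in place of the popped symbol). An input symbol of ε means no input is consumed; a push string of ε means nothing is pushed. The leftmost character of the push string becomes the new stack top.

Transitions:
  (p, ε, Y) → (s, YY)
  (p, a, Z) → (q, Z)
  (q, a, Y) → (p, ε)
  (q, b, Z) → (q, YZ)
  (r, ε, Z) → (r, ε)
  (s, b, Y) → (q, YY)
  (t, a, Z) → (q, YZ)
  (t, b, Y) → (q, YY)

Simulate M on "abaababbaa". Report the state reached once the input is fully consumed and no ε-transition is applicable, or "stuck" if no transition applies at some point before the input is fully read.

stuck

(p, abaababbaa, Z) ⊢ (q, baababbaa, Z) ⊢ (q, aababbaa, YZ) ⊢ (p, ababbaa, Z) ⊢ (q, babbaa, Z) ⊢ (q, abbaa, YZ) ⊢ (p, bbaa, Z)
No transition for (p, b, top Z); M blocks with input bbaa remaining.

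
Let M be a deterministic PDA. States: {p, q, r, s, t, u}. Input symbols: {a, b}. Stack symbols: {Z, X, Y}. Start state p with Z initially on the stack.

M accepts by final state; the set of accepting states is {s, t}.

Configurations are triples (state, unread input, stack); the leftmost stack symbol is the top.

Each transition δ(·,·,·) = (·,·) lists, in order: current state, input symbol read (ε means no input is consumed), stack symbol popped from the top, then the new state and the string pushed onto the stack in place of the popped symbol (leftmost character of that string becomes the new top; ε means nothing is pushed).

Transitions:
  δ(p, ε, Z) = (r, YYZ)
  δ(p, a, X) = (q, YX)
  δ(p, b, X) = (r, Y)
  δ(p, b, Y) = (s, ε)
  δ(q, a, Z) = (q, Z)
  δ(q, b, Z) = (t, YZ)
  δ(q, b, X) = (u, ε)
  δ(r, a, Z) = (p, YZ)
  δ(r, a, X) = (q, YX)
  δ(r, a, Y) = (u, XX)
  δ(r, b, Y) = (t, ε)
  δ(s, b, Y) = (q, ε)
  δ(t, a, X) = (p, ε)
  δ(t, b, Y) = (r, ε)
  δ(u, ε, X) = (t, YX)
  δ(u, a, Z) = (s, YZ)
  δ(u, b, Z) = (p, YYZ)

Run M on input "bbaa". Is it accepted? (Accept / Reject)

(p, bbaa, Z)
  ε-move, top Z: go to r, push YYZ → (r, bbaa, YYZ)
  read b, top Y: go to t, push ε → (t, baa, YZ)
  read b, top Y: go to r, push ε → (r, aa, Z)
  read a, top Z: go to p, push YZ → (p, a, YZ)
No transition applies at (p, a, YZ); input not fully consumed.

Reject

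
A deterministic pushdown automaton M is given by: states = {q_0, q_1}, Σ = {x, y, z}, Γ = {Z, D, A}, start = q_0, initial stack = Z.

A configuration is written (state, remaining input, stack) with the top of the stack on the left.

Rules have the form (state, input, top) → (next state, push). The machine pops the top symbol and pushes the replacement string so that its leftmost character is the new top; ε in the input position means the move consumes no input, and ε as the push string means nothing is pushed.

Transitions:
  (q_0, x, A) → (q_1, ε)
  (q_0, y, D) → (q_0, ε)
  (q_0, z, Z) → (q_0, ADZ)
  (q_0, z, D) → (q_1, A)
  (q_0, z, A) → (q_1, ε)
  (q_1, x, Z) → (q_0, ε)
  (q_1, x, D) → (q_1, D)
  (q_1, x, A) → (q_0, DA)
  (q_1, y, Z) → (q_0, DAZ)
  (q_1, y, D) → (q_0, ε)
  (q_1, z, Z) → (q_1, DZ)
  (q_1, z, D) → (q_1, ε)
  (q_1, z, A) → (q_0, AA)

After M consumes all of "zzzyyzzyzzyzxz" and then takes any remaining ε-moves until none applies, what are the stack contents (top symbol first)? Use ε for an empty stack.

Z

(q_0, zzzyyzzyzzyzxz, Z)
  read z, top Z: go to q_0, push ADZ → (q_0, zzyyzzyzzyzxz, ADZ)
  read z, top A: go to q_1, push ε → (q_1, zyyzzyzzyzxz, DZ)
  read z, top D: go to q_1, push ε → (q_1, yyzzyzzyzxz, Z)
  read y, top Z: go to q_0, push DAZ → (q_0, yzzyzzyzxz, DAZ)
  read y, top D: go to q_0, push ε → (q_0, zzyzzyzxz, AZ)
  read z, top A: go to q_1, push ε → (q_1, zyzzyzxz, Z)
  read z, top Z: go to q_1, push DZ → (q_1, yzzyzxz, DZ)
  read y, top D: go to q_0, push ε → (q_0, zzyzxz, Z)
  read z, top Z: go to q_0, push ADZ → (q_0, zyzxz, ADZ)
  read z, top A: go to q_1, push ε → (q_1, yzxz, DZ)
  read y, top D: go to q_0, push ε → (q_0, zxz, Z)
  read z, top Z: go to q_0, push ADZ → (q_0, xz, ADZ)
  read x, top A: go to q_1, push ε → (q_1, z, DZ)
  read z, top D: go to q_1, push ε → (q_1, ε, Z)
All input consumed in state q_1 with stack Z.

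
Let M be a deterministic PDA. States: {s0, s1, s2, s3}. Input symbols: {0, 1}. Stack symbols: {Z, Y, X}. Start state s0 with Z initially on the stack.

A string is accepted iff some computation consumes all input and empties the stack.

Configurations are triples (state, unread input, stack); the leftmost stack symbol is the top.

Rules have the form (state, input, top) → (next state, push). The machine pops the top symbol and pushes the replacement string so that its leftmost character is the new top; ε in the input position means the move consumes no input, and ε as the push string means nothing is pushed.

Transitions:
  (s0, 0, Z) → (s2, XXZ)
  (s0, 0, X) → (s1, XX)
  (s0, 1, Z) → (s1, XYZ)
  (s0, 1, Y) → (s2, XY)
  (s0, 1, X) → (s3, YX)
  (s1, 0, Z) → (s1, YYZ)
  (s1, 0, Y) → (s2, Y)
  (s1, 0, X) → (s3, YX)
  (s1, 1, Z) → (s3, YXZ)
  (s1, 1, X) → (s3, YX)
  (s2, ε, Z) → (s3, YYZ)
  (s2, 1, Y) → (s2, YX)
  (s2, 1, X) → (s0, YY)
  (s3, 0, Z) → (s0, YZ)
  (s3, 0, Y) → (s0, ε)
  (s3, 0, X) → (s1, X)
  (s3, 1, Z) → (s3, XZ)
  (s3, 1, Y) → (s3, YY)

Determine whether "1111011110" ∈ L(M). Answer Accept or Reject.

Reject

(s0, 1111011110, Z)
  read 1, top Z: go to s1, push XYZ → (s1, 111011110, XYZ)
  read 1, top X: go to s3, push YX → (s3, 11011110, YXYZ)
  read 1, top Y: go to s3, push YY → (s3, 1011110, YYXYZ)
  read 1, top Y: go to s3, push YY → (s3, 011110, YYYXYZ)
  read 0, top Y: go to s0, push ε → (s0, 11110, YYXYZ)
  read 1, top Y: go to s2, push XY → (s2, 1110, XYYXYZ)
  read 1, top X: go to s0, push YY → (s0, 110, YYYYXYZ)
  read 1, top Y: go to s2, push XY → (s2, 10, XYYYYXYZ)
  read 1, top X: go to s0, push YY → (s0, 0, YYYYYYXYZ)
No transition applies at (s0, 0, YYYYYYXYZ); input not fully consumed.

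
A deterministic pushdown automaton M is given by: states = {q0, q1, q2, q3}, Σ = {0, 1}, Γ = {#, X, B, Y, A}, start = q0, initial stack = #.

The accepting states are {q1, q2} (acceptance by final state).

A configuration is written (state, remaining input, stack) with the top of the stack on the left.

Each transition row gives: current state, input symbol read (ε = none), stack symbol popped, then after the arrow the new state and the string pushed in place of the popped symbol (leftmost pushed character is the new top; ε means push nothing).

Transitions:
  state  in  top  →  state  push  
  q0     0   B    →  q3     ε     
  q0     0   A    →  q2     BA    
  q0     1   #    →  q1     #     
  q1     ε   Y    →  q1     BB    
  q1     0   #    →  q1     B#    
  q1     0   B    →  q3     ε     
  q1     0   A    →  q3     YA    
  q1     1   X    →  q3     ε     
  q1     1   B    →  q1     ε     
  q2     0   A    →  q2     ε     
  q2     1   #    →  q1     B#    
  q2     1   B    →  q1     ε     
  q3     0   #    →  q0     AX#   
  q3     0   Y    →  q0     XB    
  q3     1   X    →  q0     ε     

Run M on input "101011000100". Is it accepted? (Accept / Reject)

Reject

(q0, 101011000100, #) ⊢ (q1, 01011000100, #) ⊢ (q1, 1011000100, B#) ⊢ (q1, 011000100, #) ⊢ (q1, 11000100, B#) ⊢ (q1, 1000100, #)
No transition applies at (q1, 1000100, #); input not fully consumed.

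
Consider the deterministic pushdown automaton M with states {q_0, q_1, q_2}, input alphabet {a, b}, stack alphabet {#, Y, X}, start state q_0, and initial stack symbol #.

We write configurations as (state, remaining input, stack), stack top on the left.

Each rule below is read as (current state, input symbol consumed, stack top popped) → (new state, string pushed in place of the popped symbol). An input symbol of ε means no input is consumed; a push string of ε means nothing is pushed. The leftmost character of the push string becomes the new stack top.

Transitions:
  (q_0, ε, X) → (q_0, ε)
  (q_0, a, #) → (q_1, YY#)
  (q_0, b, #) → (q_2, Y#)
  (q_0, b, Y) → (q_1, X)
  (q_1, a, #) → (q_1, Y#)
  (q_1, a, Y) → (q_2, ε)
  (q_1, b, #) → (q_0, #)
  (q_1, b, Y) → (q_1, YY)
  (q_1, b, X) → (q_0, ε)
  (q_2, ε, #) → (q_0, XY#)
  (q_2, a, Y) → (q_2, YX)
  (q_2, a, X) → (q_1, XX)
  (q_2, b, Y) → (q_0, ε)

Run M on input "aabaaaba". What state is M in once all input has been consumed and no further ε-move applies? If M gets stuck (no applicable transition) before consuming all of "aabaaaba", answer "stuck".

q_1

(q_0, aabaaaba, #)
  read a, top #: go to q_1, push YY# → (q_1, abaaaba, YY#)
  read a, top Y: go to q_2, push ε → (q_2, baaaba, Y#)
  read b, top Y: go to q_0, push ε → (q_0, aaaba, #)
  read a, top #: go to q_1, push YY# → (q_1, aaba, YY#)
  read a, top Y: go to q_2, push ε → (q_2, aba, Y#)
  read a, top Y: go to q_2, push YX → (q_2, ba, YX#)
  read b, top Y: go to q_0, push ε → (q_0, a, X#)
  ε-move, top X: go to q_0, push ε → (q_0, a, #)
  read a, top #: go to q_1, push YY# → (q_1, ε, YY#)
All input consumed; M is in state q_1.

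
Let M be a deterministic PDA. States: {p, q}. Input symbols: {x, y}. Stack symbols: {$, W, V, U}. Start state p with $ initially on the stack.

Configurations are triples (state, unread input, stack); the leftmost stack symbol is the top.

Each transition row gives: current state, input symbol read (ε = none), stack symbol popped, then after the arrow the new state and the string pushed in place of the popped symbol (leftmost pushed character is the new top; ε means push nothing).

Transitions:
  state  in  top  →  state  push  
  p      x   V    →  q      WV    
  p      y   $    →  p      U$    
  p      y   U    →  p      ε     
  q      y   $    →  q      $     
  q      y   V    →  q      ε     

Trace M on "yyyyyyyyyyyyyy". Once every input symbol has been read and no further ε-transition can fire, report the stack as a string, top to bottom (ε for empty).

(p, yyyyyyyyyyyyyy, $) ⊢ (p, yyyyyyyyyyyyy, U$) ⊢ (p, yyyyyyyyyyyy, $) ⊢ (p, yyyyyyyyyyy, U$) ⊢ (p, yyyyyyyyyy, $) ⊢ (p, yyyyyyyyy, U$) ⊢ (p, yyyyyyyy, $) ⊢ (p, yyyyyyy, U$) ⊢ (p, yyyyyy, $) ⊢ (p, yyyyy, U$) ⊢ (p, yyyy, $) ⊢ (p, yyy, U$) ⊢ (p, yy, $) ⊢ (p, y, U$) ⊢ (p, ε, $)
All input consumed in state p with stack $.

$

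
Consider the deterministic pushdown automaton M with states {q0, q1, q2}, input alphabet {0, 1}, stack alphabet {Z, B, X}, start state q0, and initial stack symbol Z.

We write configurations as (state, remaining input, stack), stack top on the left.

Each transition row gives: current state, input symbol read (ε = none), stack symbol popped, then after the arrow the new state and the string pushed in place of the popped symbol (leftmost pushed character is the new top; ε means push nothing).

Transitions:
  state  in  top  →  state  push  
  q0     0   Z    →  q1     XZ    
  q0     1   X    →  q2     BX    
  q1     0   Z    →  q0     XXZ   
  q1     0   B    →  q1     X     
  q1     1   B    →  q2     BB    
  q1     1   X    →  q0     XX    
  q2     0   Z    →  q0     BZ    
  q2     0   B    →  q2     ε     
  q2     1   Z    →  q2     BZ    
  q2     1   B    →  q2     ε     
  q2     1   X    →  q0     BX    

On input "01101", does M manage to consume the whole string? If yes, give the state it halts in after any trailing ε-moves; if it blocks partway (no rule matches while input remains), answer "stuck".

q0

(q0, 01101, Z) ⊢ (q1, 1101, XZ) ⊢ (q0, 101, XXZ) ⊢ (q2, 01, BXXZ) ⊢ (q2, 1, XXZ) ⊢ (q0, ε, BXXZ)
All input consumed; M is in state q0.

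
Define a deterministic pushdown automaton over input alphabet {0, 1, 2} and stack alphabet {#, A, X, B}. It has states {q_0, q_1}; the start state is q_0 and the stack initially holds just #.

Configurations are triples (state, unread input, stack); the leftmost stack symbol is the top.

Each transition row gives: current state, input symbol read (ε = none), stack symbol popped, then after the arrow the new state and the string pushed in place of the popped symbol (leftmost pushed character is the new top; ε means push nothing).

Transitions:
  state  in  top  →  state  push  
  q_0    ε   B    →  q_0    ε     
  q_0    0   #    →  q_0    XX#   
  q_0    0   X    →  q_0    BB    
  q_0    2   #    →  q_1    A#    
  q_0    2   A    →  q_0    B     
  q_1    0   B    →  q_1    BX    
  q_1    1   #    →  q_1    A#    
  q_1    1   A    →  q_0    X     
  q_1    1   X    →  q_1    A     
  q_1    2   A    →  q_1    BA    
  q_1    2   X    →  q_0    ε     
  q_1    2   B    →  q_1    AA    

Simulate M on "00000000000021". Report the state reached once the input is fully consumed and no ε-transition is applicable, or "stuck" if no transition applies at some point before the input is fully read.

q_0

(q_0, 00000000000021, #)
  read 0, top #: go to q_0, push XX# → (q_0, 0000000000021, XX#)
  read 0, top X: go to q_0, push BB → (q_0, 000000000021, BBX#)
  ε-move, top B: go to q_0, push ε → (q_0, 000000000021, BX#)
  ε-move, top B: go to q_0, push ε → (q_0, 000000000021, X#)
  read 0, top X: go to q_0, push BB → (q_0, 00000000021, BB#)
  ε-move, top B: go to q_0, push ε → (q_0, 00000000021, B#)
  ε-move, top B: go to q_0, push ε → (q_0, 00000000021, #)
  read 0, top #: go to q_0, push XX# → (q_0, 0000000021, XX#)
  read 0, top X: go to q_0, push BB → (q_0, 000000021, BBX#)
  ε-move, top B: go to q_0, push ε → (q_0, 000000021, BX#)
  ε-move, top B: go to q_0, push ε → (q_0, 000000021, X#)
  read 0, top X: go to q_0, push BB → (q_0, 00000021, BB#)
  ε-move, top B: go to q_0, push ε → (q_0, 00000021, B#)
  ε-move, top B: go to q_0, push ε → (q_0, 00000021, #)
  read 0, top #: go to q_0, push XX# → (q_0, 0000021, XX#)
  read 0, top X: go to q_0, push BB → (q_0, 000021, BBX#)
  ε-move, top B: go to q_0, push ε → (q_0, 000021, BX#)
  ε-move, top B: go to q_0, push ε → (q_0, 000021, X#)
  read 0, top X: go to q_0, push BB → (q_0, 00021, BB#)
  ε-move, top B: go to q_0, push ε → (q_0, 00021, B#)
  ε-move, top B: go to q_0, push ε → (q_0, 00021, #)
  read 0, top #: go to q_0, push XX# → (q_0, 0021, XX#)
  read 0, top X: go to q_0, push BB → (q_0, 021, BBX#)
  ε-move, top B: go to q_0, push ε → (q_0, 021, BX#)
  ε-move, top B: go to q_0, push ε → (q_0, 021, X#)
  read 0, top X: go to q_0, push BB → (q_0, 21, BB#)
  ε-move, top B: go to q_0, push ε → (q_0, 21, B#)
  ε-move, top B: go to q_0, push ε → (q_0, 21, #)
  read 2, top #: go to q_1, push A# → (q_1, 1, A#)
  read 1, top A: go to q_0, push X → (q_0, ε, X#)
All input consumed; M is in state q_0.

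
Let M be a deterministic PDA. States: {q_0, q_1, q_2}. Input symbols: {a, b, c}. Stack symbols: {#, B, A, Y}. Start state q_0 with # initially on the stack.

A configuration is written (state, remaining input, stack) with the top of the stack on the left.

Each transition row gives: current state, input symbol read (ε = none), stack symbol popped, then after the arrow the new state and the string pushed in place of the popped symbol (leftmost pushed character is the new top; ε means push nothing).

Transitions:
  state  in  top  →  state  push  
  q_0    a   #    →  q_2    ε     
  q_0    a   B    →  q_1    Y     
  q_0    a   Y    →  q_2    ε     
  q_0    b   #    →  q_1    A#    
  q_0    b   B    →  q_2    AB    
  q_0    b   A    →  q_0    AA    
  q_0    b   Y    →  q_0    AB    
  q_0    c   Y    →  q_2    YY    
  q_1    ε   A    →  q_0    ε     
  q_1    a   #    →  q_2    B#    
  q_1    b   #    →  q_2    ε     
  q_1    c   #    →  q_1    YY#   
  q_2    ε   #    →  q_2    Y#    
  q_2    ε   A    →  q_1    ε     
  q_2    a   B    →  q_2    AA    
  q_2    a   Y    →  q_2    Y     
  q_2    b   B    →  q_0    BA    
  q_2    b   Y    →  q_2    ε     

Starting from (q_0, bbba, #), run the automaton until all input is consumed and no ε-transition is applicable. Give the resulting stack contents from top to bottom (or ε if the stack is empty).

(q_0, bbba, #)
  read b, top #: go to q_1, push A# → (q_1, bba, A#)
  ε-move, top A: go to q_0, push ε → (q_0, bba, #)
  read b, top #: go to q_1, push A# → (q_1, ba, A#)
  ε-move, top A: go to q_0, push ε → (q_0, ba, #)
  read b, top #: go to q_1, push A# → (q_1, a, A#)
  ε-move, top A: go to q_0, push ε → (q_0, a, #)
  read a, top #: go to q_2, push ε → (q_2, ε, ε)
All input consumed in state q_2 with stack ε.

ε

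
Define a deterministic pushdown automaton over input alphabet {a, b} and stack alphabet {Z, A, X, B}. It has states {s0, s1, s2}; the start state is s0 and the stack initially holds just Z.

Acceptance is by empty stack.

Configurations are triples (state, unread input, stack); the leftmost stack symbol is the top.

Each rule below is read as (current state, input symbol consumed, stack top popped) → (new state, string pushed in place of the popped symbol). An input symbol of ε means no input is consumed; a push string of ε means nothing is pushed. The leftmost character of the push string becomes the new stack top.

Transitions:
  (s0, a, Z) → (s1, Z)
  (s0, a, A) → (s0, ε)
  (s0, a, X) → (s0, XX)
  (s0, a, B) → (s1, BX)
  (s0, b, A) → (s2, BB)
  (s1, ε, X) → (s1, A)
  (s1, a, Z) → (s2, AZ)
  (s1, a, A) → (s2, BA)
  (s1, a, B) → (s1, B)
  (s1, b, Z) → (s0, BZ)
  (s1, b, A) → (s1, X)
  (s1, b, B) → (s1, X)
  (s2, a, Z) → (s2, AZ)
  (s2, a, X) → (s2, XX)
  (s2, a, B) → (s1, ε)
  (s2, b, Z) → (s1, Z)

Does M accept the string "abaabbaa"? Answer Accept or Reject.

Reject

(s0, abaabbaa, Z)
  read a, top Z: go to s1, push Z → (s1, baabbaa, Z)
  read b, top Z: go to s0, push BZ → (s0, aabbaa, BZ)
  read a, top B: go to s1, push BX → (s1, abbaa, BXZ)
  read a, top B: go to s1, push B → (s1, bbaa, BXZ)
  read b, top B: go to s1, push X → (s1, baa, XXZ)
  ε-move, top X: go to s1, push A → (s1, baa, AXZ)
  read b, top A: go to s1, push X → (s1, aa, XXZ)
  ε-move, top X: go to s1, push A → (s1, aa, AXZ)
  read a, top A: go to s2, push BA → (s2, a, BAXZ)
  read a, top B: go to s1, push ε → (s1, ε, AXZ)
All input consumed; stack is AXZ, not empty, and no further ε-move applies.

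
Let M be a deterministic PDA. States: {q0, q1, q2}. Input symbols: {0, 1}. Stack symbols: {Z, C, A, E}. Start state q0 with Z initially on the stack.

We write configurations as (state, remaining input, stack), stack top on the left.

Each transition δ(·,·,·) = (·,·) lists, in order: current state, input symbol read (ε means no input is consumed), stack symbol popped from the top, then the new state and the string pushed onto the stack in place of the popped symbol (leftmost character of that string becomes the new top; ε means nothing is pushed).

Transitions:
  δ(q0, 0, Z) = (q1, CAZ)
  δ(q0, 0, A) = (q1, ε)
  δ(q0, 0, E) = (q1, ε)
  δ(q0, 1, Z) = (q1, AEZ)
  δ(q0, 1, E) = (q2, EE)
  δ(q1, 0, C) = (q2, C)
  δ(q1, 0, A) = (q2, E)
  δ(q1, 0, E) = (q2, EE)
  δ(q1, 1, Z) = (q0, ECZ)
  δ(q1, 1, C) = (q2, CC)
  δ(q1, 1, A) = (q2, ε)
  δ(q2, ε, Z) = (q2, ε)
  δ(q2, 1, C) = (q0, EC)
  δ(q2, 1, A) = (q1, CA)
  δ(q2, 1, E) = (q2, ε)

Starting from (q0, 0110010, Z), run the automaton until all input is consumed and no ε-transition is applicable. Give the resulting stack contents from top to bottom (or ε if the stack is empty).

(q0, 0110010, Z) ⊢ (q1, 110010, CAZ) ⊢ (q2, 10010, CCAZ) ⊢ (q0, 0010, ECCAZ) ⊢ (q1, 010, CCAZ) ⊢ (q2, 10, CCAZ) ⊢ (q0, 0, ECCAZ) ⊢ (q1, ε, CCAZ)
All input consumed in state q1 with stack CCAZ.

CCAZ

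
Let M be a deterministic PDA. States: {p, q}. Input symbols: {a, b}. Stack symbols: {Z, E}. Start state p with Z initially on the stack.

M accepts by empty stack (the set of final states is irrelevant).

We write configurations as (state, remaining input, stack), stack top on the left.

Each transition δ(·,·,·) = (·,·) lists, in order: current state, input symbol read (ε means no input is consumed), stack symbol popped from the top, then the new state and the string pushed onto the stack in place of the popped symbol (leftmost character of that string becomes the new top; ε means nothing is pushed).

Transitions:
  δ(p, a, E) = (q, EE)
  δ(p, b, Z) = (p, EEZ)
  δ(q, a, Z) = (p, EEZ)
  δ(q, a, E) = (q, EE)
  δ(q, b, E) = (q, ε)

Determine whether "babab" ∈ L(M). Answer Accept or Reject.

(p, babab, Z) ⊢ (p, abab, EEZ) ⊢ (q, bab, EEEZ) ⊢ (q, ab, EEZ) ⊢ (q, b, EEEZ) ⊢ (q, ε, EEZ)
All input consumed; stack is EEZ, not empty, and no further ε-move applies.

Reject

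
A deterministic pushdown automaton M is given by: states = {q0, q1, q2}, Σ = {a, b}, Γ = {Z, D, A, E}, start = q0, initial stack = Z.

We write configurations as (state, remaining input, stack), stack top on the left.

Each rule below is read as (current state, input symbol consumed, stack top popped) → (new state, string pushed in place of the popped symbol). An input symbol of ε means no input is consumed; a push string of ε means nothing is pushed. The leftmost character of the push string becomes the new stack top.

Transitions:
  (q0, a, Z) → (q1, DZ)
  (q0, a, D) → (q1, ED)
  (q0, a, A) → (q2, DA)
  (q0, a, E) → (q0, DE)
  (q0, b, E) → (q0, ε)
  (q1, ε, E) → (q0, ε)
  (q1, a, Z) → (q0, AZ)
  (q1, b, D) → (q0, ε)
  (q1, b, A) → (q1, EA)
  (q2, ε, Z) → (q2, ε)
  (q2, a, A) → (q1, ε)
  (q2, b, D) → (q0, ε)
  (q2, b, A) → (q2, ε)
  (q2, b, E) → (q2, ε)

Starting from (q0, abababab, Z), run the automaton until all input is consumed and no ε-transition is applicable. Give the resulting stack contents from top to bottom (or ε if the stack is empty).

(q0, abababab, Z) ⊢ (q1, bababab, DZ) ⊢ (q0, ababab, Z) ⊢ (q1, babab, DZ) ⊢ (q0, abab, Z) ⊢ (q1, bab, DZ) ⊢ (q0, ab, Z) ⊢ (q1, b, DZ) ⊢ (q0, ε, Z)
All input consumed in state q0 with stack Z.

Z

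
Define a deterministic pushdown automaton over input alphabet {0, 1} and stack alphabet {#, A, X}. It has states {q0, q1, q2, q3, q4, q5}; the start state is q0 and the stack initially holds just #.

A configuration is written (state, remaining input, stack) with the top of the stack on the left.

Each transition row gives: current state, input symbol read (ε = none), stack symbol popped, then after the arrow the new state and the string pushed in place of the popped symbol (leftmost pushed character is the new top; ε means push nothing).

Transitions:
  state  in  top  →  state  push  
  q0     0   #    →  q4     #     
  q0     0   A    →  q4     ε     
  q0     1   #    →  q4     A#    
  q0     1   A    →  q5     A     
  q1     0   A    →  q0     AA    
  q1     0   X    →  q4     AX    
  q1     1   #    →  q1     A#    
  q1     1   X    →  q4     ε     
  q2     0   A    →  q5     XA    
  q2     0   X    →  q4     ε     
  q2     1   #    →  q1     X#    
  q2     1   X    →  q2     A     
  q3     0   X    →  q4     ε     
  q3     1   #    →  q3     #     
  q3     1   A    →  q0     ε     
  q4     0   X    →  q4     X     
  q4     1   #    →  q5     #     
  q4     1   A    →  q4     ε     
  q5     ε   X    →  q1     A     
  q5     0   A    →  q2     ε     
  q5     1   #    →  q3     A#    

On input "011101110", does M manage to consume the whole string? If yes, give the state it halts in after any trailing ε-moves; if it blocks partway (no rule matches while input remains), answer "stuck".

(q0, 011101110, #) ⊢ (q4, 11101110, #) ⊢ (q5, 1101110, #) ⊢ (q3, 101110, A#) ⊢ (q0, 01110, #) ⊢ (q4, 1110, #) ⊢ (q5, 110, #) ⊢ (q3, 10, A#) ⊢ (q0, 0, #) ⊢ (q4, ε, #)
All input consumed; M is in state q4.

q4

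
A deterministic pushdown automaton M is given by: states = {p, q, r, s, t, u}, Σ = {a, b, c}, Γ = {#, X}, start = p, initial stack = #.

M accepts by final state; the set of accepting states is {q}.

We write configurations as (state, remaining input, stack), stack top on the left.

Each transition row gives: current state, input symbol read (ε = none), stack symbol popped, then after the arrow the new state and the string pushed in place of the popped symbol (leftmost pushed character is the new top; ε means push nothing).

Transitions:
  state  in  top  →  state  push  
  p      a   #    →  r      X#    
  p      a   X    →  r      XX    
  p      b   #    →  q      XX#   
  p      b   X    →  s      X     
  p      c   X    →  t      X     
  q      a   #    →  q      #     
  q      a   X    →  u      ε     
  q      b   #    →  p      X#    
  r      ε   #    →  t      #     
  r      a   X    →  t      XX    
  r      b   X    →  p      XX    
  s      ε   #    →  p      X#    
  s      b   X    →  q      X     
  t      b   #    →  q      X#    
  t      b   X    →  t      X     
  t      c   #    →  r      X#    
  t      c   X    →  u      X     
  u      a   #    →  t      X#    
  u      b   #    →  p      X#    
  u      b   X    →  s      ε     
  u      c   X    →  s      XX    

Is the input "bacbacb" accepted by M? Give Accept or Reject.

(p, bacbacb, #)
  read b, top #: go to q, push XX# → (q, acbacb, XX#)
  read a, top X: go to u, push ε → (u, cbacb, X#)
  read c, top X: go to s, push XX → (s, bacb, XX#)
  read b, top X: go to q, push X → (q, acb, XX#)
  read a, top X: go to u, push ε → (u, cb, X#)
  read c, top X: go to s, push XX → (s, b, XX#)
  read b, top X: go to q, push X → (q, ε, XX#)
All input consumed; state q ∈ F.

Accept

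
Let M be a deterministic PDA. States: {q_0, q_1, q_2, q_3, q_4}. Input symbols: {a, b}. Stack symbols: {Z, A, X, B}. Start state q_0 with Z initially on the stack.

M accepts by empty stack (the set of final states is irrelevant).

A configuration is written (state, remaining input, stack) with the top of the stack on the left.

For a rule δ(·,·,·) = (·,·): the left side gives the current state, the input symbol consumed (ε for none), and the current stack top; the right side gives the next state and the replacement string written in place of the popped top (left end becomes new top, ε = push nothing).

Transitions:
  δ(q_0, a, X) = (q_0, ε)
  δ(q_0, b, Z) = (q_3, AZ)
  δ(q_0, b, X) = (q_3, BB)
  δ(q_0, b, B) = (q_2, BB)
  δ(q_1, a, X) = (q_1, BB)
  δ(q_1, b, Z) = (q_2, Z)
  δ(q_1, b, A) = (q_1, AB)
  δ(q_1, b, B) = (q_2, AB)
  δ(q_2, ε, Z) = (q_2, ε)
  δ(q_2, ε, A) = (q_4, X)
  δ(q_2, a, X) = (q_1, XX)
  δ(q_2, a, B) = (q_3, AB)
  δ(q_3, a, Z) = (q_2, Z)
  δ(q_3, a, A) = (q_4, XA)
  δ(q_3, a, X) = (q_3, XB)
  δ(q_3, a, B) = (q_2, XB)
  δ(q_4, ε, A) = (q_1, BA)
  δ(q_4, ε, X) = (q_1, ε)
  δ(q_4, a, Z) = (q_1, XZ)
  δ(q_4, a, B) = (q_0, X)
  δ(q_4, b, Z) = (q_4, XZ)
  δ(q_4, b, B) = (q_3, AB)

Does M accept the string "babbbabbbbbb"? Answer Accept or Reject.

Reject

(q_0, babbbabbbbbb, Z)
  read b, top Z: go to q_3, push AZ → (q_3, abbbabbbbbb, AZ)
  read a, top A: go to q_4, push XA → (q_4, bbbabbbbbb, XAZ)
  ε-move, top X: go to q_1, push ε → (q_1, bbbabbbbbb, AZ)
  read b, top A: go to q_1, push AB → (q_1, bbabbbbbb, ABZ)
  read b, top A: go to q_1, push AB → (q_1, babbbbbb, ABBZ)
  read b, top A: go to q_1, push AB → (q_1, abbbbbb, ABBBZ)
No transition applies at (q_1, abbbbbb, ABBBZ); input not fully consumed.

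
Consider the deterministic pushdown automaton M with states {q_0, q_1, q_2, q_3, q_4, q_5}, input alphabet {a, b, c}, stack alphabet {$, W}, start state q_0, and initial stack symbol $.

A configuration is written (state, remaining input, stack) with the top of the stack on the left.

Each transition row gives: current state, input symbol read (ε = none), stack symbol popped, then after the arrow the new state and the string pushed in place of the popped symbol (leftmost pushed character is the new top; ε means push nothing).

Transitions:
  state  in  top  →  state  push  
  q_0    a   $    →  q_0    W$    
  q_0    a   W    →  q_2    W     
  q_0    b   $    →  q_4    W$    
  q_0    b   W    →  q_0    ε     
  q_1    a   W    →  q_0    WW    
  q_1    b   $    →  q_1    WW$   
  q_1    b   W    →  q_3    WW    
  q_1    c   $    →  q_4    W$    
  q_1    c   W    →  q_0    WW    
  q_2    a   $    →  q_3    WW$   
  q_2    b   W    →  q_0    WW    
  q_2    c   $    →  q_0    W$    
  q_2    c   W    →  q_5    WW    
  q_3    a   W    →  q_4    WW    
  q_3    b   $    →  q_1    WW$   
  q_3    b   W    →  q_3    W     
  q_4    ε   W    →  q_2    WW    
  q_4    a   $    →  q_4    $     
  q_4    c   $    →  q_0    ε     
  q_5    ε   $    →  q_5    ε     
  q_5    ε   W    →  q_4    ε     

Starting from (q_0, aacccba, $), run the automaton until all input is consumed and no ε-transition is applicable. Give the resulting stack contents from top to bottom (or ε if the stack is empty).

(q_0, aacccba, $)
  read a, top $: go to q_0, push W$ → (q_0, acccba, W$)
  read a, top W: go to q_2, push W → (q_2, cccba, W$)
  read c, top W: go to q_5, push WW → (q_5, ccba, WW$)
  ε-move, top W: go to q_4, push ε → (q_4, ccba, W$)
  ε-move, top W: go to q_2, push WW → (q_2, ccba, WW$)
  read c, top W: go to q_5, push WW → (q_5, cba, WWW$)
  ε-move, top W: go to q_4, push ε → (q_4, cba, WW$)
  ε-move, top W: go to q_2, push WW → (q_2, cba, WWW$)
  read c, top W: go to q_5, push WW → (q_5, ba, WWWW$)
  ε-move, top W: go to q_4, push ε → (q_4, ba, WWW$)
  ε-move, top W: go to q_2, push WW → (q_2, ba, WWWW$)
  read b, top W: go to q_0, push WW → (q_0, a, WWWWW$)
  read a, top W: go to q_2, push W → (q_2, ε, WWWWW$)
All input consumed in state q_2 with stack WWWWW$.

WWWWW$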